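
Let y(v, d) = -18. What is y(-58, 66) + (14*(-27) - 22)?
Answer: -418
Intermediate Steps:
y(-58, 66) + (14*(-27) - 22) = -18 + (14*(-27) - 22) = -18 + (-378 - 22) = -18 - 400 = -418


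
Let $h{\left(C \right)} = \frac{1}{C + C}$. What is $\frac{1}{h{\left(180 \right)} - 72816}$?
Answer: $- \frac{360}{26213759} \approx -1.3733 \cdot 10^{-5}$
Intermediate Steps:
$h{\left(C \right)} = \frac{1}{2 C}$
$\frac{1}{h{\left(180 \right)} - 72816} = \frac{1}{\frac{1}{2 \cdot 180} - 72816} = \frac{1}{\frac{1}{2} \cdot \frac{1}{180} - 72816} = \frac{1}{\frac{1}{360} - 72816} = \frac{1}{- \frac{26213759}{360}} = - \frac{360}{26213759}$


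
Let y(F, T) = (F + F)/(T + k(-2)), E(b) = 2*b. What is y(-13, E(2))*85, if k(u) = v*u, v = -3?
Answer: -221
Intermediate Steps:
k(u) = -3*u
y(F, T) = 2*F/(6 + T) (y(F, T) = (F + F)/(T - 3*(-2)) = (2*F)/(T + 6) = (2*F)/(6 + T) = 2*F/(6 + T))
y(-13, E(2))*85 = (2*(-13)/(6 + 2*2))*85 = (2*(-13)/(6 + 4))*85 = (2*(-13)/10)*85 = (2*(-13)*(1/10))*85 = -13/5*85 = -221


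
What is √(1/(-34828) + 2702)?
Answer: √819374455285/17414 ≈ 51.981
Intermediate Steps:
√(1/(-34828) + 2702) = √(-1/34828 + 2702) = √(94105255/34828) = √819374455285/17414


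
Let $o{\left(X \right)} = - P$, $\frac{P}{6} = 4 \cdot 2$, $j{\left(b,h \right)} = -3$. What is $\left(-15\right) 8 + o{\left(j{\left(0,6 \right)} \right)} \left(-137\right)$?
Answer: $6456$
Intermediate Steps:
$P = 48$ ($P = 6 \cdot 4 \cdot 2 = 6 \cdot 8 = 48$)
$o{\left(X \right)} = -48$ ($o{\left(X \right)} = \left(-1\right) 48 = -48$)
$\left(-15\right) 8 + o{\left(j{\left(0,6 \right)} \right)} \left(-137\right) = \left(-15\right) 8 - -6576 = -120 + 6576 = 6456$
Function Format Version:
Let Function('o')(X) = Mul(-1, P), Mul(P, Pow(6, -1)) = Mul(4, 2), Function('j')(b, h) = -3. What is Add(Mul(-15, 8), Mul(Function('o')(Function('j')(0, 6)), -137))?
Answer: 6456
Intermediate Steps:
P = 48 (P = Mul(6, Mul(4, 2)) = Mul(6, 8) = 48)
Function('o')(X) = -48 (Function('o')(X) = Mul(-1, 48) = -48)
Add(Mul(-15, 8), Mul(Function('o')(Function('j')(0, 6)), -137)) = Add(Mul(-15, 8), Mul(-48, -137)) = Add(-120, 6576) = 6456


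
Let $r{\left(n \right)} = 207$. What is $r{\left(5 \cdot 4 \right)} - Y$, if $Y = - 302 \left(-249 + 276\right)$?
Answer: $8361$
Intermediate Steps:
$Y = -8154$ ($Y = \left(-302\right) 27 = -8154$)
$r{\left(5 \cdot 4 \right)} - Y = 207 - -8154 = 207 + 8154 = 8361$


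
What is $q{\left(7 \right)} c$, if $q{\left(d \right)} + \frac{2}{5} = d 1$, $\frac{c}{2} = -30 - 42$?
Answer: $- \frac{4752}{5} \approx -950.4$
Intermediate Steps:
$c = -144$ ($c = 2 \left(-30 - 42\right) = 2 \left(-72\right) = -144$)
$q{\left(d \right)} = - \frac{2}{5} + d$ ($q{\left(d \right)} = - \frac{2}{5} + d 1 = - \frac{2}{5} + d$)
$q{\left(7 \right)} c = \left(- \frac{2}{5} + 7\right) \left(-144\right) = \frac{33}{5} \left(-144\right) = - \frac{4752}{5}$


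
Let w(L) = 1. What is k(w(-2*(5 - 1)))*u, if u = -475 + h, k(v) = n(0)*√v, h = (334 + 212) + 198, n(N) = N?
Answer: 0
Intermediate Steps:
h = 744 (h = 546 + 198 = 744)
k(v) = 0 (k(v) = 0*√v = 0)
u = 269 (u = -475 + 744 = 269)
k(w(-2*(5 - 1)))*u = 0*269 = 0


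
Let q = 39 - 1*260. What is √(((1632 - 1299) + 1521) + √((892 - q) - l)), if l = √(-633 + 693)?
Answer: √(1854 + √(1113 - 2*√15)) ≈ 43.442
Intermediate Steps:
l = 2*√15 (l = √60 = 2*√15 ≈ 7.7460)
q = -221 (q = 39 - 260 = -221)
√(((1632 - 1299) + 1521) + √((892 - q) - l)) = √(((1632 - 1299) + 1521) + √((892 - 1*(-221)) - 2*√15)) = √((333 + 1521) + √((892 + 221) - 2*√15)) = √(1854 + √(1113 - 2*√15))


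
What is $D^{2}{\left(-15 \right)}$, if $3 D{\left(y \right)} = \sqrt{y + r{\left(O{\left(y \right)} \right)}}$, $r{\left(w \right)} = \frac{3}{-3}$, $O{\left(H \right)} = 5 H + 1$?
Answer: $- \frac{16}{9} \approx -1.7778$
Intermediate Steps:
$O{\left(H \right)} = 1 + 5 H$
$r{\left(w \right)} = -1$ ($r{\left(w \right)} = 3 \left(- \frac{1}{3}\right) = -1$)
$D{\left(y \right)} = \frac{\sqrt{-1 + y}}{3}$ ($D{\left(y \right)} = \frac{\sqrt{y - 1}}{3} = \frac{\sqrt{-1 + y}}{3}$)
$D^{2}{\left(-15 \right)} = \left(\frac{\sqrt{-1 - 15}}{3}\right)^{2} = \left(\frac{\sqrt{-16}}{3}\right)^{2} = \left(\frac{4 i}{3}\right)^{2} = - \frac{16}{9}$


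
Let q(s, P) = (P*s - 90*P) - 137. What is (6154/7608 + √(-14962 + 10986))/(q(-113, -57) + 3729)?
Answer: 3077/57680052 + 2*I*√994/15163 ≈ 5.3346e-5 + 0.0041585*I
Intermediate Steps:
q(s, P) = -137 - 90*P + P*s (q(s, P) = (-90*P + P*s) - 137 = -137 - 90*P + P*s)
(6154/7608 + √(-14962 + 10986))/(q(-113, -57) + 3729) = (6154/7608 + √(-14962 + 10986))/((-137 - 90*(-57) - 57*(-113)) + 3729) = (6154*(1/7608) + √(-3976))/((-137 + 5130 + 6441) + 3729) = (3077/3804 + 2*I*√994)/(11434 + 3729) = (3077/3804 + 2*I*√994)/15163 = (3077/3804 + 2*I*√994)*(1/15163) = 3077/57680052 + 2*I*√994/15163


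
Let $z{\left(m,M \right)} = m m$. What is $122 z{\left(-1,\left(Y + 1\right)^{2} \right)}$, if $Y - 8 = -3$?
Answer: $122$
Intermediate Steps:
$Y = 5$ ($Y = 8 - 3 = 5$)
$z{\left(m,M \right)} = m^{2}$
$122 z{\left(-1,\left(Y + 1\right)^{2} \right)} = 122 \left(-1\right)^{2} = 122 \cdot 1 = 122$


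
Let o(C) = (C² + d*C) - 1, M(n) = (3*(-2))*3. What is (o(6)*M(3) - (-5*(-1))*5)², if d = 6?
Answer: 1697809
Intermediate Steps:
M(n) = -18 (M(n) = -6*3 = -18)
o(C) = -1 + C² + 6*C (o(C) = (C² + 6*C) - 1 = -1 + C² + 6*C)
(o(6)*M(3) - (-5*(-1))*5)² = ((-1 + 6² + 6*6)*(-18) - (-5*(-1))*5)² = ((-1 + 36 + 36)*(-18) - 5*5)² = (71*(-18) - 1*25)² = (-1278 - 25)² = (-1303)² = 1697809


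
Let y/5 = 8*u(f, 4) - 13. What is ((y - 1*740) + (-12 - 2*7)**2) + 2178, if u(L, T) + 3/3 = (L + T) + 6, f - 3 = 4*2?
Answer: 2849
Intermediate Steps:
f = 11 (f = 3 + 4*2 = 3 + 8 = 11)
u(L, T) = 5 + L + T (u(L, T) = -1 + ((L + T) + 6) = -1 + (6 + L + T) = 5 + L + T)
y = 735 (y = 5*(8*(5 + 11 + 4) - 13) = 5*(8*20 - 13) = 5*(160 - 13) = 5*147 = 735)
((y - 1*740) + (-12 - 2*7)**2) + 2178 = ((735 - 1*740) + (-12 - 2*7)**2) + 2178 = ((735 - 740) + (-12 - 14)**2) + 2178 = (-5 + (-26)**2) + 2178 = (-5 + 676) + 2178 = 671 + 2178 = 2849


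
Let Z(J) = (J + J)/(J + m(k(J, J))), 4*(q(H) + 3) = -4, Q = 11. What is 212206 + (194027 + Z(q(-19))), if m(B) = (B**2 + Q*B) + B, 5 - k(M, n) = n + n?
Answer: 130400785/321 ≈ 4.0623e+5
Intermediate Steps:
q(H) = -4 (q(H) = -3 + (1/4)*(-4) = -3 - 1 = -4)
k(M, n) = 5 - 2*n (k(M, n) = 5 - (n + n) = 5 - 2*n)
m(B) = B**2 + 12*B (m(B) = (B**2 + 11*B) + B = B**2 + 12*B)
Z(J) = 2*J/(J + (5 - 2*J)*(17 - 2*J)) (Z(J) = (J + J)/(J + (5 - 2*J)*(12 + (5 - 2*J))) = (2*J)/(J + (5 - 2*J)*(17 - 2*J)) = 2*J/(J + (5 - 2*J)*(17 - 2*J)))
212206 + (194027 + Z(q(-19))) = 212206 + (194027 + 2*(-4)/(85 - 43*(-4) + 4*(-4)**2)) = 212206 + (194027 + 2*(-4)/(85 + 172 + 4*16)) = 212206 + (194027 + 2*(-4)/(85 + 172 + 64)) = 212206 + (194027 + 2*(-4)/321) = 212206 + (194027 + 2*(-4)*(1/321)) = 212206 + (194027 - 8/321) = 212206 + 62282659/321 = 130400785/321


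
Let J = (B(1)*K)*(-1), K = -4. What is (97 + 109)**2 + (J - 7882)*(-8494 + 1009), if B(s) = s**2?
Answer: 59009266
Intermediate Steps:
J = 4 (J = (1**2*(-4))*(-1) = (1*(-4))*(-1) = -4*(-1) = 4)
(97 + 109)**2 + (J - 7882)*(-8494 + 1009) = (97 + 109)**2 + (4 - 7882)*(-8494 + 1009) = 206**2 - 7878*(-7485) = 42436 + 58966830 = 59009266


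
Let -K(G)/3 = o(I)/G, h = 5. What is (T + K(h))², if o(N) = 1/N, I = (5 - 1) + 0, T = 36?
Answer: 514089/400 ≈ 1285.2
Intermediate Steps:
I = 4 (I = 4 + 0 = 4)
o(N) = 1/N
K(G) = -3/(4*G)
(T + K(h))² = (36 - ¾/5)² = (36 - ¾*⅕)² = (36 - 3/20)² = (717/20)² = 514089/400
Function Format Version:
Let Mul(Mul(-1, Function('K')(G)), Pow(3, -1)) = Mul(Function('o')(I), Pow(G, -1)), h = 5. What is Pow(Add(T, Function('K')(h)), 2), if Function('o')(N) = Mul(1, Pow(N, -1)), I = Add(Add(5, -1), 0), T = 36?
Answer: Rational(514089, 400) ≈ 1285.2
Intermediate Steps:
I = 4 (I = Add(4, 0) = 4)
Function('o')(N) = Pow(N, -1)
Function('K')(G) = Mul(Rational(-3, 4), Pow(G, -1)) (Function('K')(G) = Mul(-3, Mul(Pow(4, -1), Pow(G, -1))) = Mul(-3, Mul(Rational(1, 4), Pow(G, -1))) = Mul(Rational(-3, 4), Pow(G, -1)))
Pow(Add(T, Function('K')(h)), 2) = Pow(Add(36, Mul(Rational(-3, 4), Pow(5, -1))), 2) = Pow(Add(36, Mul(Rational(-3, 4), Rational(1, 5))), 2) = Pow(Add(36, Rational(-3, 20)), 2) = Pow(Rational(717, 20), 2) = Rational(514089, 400)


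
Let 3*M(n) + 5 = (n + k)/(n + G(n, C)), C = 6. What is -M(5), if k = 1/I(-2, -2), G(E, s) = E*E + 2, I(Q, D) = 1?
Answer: 77/48 ≈ 1.6042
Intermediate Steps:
G(E, s) = 2 + E**2 (G(E, s) = E**2 + 2 = 2 + E**2)
k = 1 (k = 1/1 = 1)
M(n) = -5/3 + (1 + n)/(3*(2 + n + n**2)) (M(n) = -5/3 + ((n + 1)/(n + (2 + n**2)))/3 = -5/3 + ((1 + n)/(2 + n + n**2))/3 = -5/3 + (1 + n)/(3*(2 + n + n**2)))
-M(5) = -(-9 - 5*5**2 - 4*5)/(3*(2 + 5 + 5**2)) = -(-9 - 5*25 - 20)/(3*(2 + 5 + 25)) = -(-9 - 125 - 20)/(3*32) = -(-154)/(3*32) = -1*(-77/48) = 77/48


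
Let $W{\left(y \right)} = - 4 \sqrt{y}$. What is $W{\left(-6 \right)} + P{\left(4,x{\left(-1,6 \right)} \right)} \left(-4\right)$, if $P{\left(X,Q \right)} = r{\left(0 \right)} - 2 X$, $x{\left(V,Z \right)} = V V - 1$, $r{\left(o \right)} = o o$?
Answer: $32 - 4 i \sqrt{6} \approx 32.0 - 9.798 i$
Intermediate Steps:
$r{\left(o \right)} = o^{2}$
$x{\left(V,Z \right)} = -1 + V^{2}$ ($x{\left(V,Z \right)} = V^{2} - 1 = -1 + V^{2}$)
$P{\left(X,Q \right)} = - 2 X$ ($P{\left(X,Q \right)} = 0^{2} - 2 X = 0 - 2 X = - 2 X$)
$W{\left(-6 \right)} + P{\left(4,x{\left(-1,6 \right)} \right)} \left(-4\right) = - 4 \sqrt{-6} + \left(-2\right) 4 \left(-4\right) = - 4 i \sqrt{6} - -32 = - 4 i \sqrt{6} + 32 = 32 - 4 i \sqrt{6}$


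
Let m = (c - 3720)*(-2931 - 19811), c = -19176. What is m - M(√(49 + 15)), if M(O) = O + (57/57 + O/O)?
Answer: 520700822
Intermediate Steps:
M(O) = 2 + O (M(O) = O + (57*(1/57) + 1) = O + (1 + 1) = O + 2 = 2 + O)
m = 520700832 (m = (-19176 - 3720)*(-2931 - 19811) = -22896*(-22742) = 520700832)
m - M(√(49 + 15)) = 520700832 - (2 + √(49 + 15)) = 520700832 - (2 + √64) = 520700832 - (2 + 8) = 520700832 - 1*10 = 520700832 - 10 = 520700822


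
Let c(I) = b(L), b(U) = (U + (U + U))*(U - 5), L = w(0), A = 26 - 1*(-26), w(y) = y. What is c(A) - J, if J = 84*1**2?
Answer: -84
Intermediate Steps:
A = 52 (A = 26 + 26 = 52)
L = 0
J = 84 (J = 84*1 = 84)
b(U) = 3*U*(-5 + U) (b(U) = (U + 2*U)*(-5 + U) = (3*U)*(-5 + U) = 3*U*(-5 + U))
c(I) = 0 (c(I) = 3*0*(-5 + 0) = 3*0*(-5) = 0)
c(A) - J = 0 - 1*84 = 0 - 84 = -84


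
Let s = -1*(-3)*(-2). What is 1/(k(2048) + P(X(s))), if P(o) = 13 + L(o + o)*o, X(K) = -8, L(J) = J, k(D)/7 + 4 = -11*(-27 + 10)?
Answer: 1/1422 ≈ 0.00070324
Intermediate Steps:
k(D) = 1281 (k(D) = -28 + 7*(-11*(-27 + 10)) = -28 + 7*(-11*(-17)) = -28 + 7*187 = -28 + 1309 = 1281)
s = -6 (s = 3*(-2) = -6)
P(o) = 13 + 2*o**2 (P(o) = 13 + (o + o)*o = 13 + (2*o)*o = 13 + 2*o**2)
1/(k(2048) + P(X(s))) = 1/(1281 + (13 + 2*(-8)**2)) = 1/(1281 + (13 + 2*64)) = 1/(1281 + (13 + 128)) = 1/(1281 + 141) = 1/1422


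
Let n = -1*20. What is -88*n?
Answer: 1760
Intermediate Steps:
n = -20
-88*n = -88*(-20) = 1760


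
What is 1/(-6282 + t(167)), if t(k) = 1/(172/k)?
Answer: -172/1080337 ≈ -0.00015921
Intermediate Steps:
t(k) = k/172
1/(-6282 + t(167)) = 1/(-6282 + (1/172)*167) = 1/(-6282 + 167/172) = 1/(-1080337/172) = -172/1080337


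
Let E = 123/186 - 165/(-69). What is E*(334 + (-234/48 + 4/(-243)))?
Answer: 928330937/924048 ≈ 1004.6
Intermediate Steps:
E = 4353/1426 (E = 123*(1/186) - 165*(-1/69) = 41/62 + 55/23 = 4353/1426 ≈ 3.0526)
E*(334 + (-234/48 + 4/(-243))) = 4353*(334 + (-234/48 + 4/(-243)))/1426 = 4353*(334 + (-234*1/48 + 4*(-1/243)))/1426 = 4353*(334 + (-39/8 - 4/243))/1426 = 4353*(334 - 9509/1944)/1426 = (4353/1426)*(639787/1944) = 928330937/924048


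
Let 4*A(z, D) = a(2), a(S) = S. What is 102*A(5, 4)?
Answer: 51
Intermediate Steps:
A(z, D) = ½ (A(z, D) = (¼)*2 = ½)
102*A(5, 4) = 102*(½) = 51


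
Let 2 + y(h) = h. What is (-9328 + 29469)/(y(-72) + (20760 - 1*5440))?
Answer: 1831/1386 ≈ 1.3211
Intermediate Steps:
y(h) = -2 + h
(-9328 + 29469)/(y(-72) + (20760 - 1*5440)) = (-9328 + 29469)/((-2 - 72) + (20760 - 1*5440)) = 20141/(-74 + (20760 - 5440)) = 20141/(-74 + 15320) = 20141/15246 = 20141*(1/15246) = 1831/1386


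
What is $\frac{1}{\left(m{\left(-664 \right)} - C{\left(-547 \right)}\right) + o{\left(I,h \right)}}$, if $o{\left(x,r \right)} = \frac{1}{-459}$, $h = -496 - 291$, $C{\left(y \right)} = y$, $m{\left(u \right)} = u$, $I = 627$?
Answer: $- \frac{459}{53704} \approx -0.0085468$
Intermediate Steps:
$h = -787$ ($h = -496 - 291 = -787$)
$o{\left(x,r \right)} = - \frac{1}{459}$
$\frac{1}{\left(m{\left(-664 \right)} - C{\left(-547 \right)}\right) + o{\left(I,h \right)}} = \frac{1}{\left(-664 - -547\right) - \frac{1}{459}} = \frac{1}{\left(-664 + 547\right) - \frac{1}{459}} = \frac{1}{-117 - \frac{1}{459}} = \frac{1}{- \frac{53704}{459}} = - \frac{459}{53704}$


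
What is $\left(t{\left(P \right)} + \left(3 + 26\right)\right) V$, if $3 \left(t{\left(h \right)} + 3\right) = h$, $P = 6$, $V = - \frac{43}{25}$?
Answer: $- \frac{1204}{25} \approx -48.16$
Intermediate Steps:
$V = - \frac{43}{25}$ ($V = \left(-43\right) \frac{1}{25} = - \frac{43}{25} \approx -1.72$)
$t{\left(h \right)} = -3 + \frac{h}{3}$
$\left(t{\left(P \right)} + \left(3 + 26\right)\right) V = \left(\left(-3 + \frac{1}{3} \cdot 6\right) + \left(3 + 26\right)\right) \left(- \frac{43}{25}\right) = \left(\left(-3 + 2\right) + 29\right) \left(- \frac{43}{25}\right) = \left(-1 + 29\right) \left(- \frac{43}{25}\right) = 28 \left(- \frac{43}{25}\right) = - \frac{1204}{25}$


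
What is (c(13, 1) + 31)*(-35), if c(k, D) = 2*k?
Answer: -1995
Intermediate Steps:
(c(13, 1) + 31)*(-35) = (2*13 + 31)*(-35) = (26 + 31)*(-35) = 57*(-35) = -1995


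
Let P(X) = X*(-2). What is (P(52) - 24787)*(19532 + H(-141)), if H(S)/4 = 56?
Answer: -491746596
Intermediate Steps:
H(S) = 224 (H(S) = 4*56 = 224)
P(X) = -2*X
(P(52) - 24787)*(19532 + H(-141)) = (-2*52 - 24787)*(19532 + 224) = (-104 - 24787)*19756 = -24891*19756 = -491746596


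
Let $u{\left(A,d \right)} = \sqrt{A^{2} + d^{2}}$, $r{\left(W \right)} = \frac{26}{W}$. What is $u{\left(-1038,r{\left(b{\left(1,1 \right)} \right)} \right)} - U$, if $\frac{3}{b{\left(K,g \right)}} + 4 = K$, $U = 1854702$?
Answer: $-1854702 + 2 \sqrt{269530} \approx -1.8537 \cdot 10^{6}$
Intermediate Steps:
$b{\left(K,g \right)} = \frac{3}{-4 + K}$
$u{\left(-1038,r{\left(b{\left(1,1 \right)} \right)} \right)} - U = \sqrt{\left(-1038\right)^{2} + \left(\frac{26}{3 \frac{1}{-4 + 1}}\right)^{2}} - 1854702 = \sqrt{1077444 + \left(\frac{26}{3 \frac{1}{-3}}\right)^{2}} - 1854702 = \sqrt{1077444 + \left(\frac{26}{3 \left(- \frac{1}{3}\right)}\right)^{2}} - 1854702 = \sqrt{1077444 + \left(\frac{26}{-1}\right)^{2}} - 1854702 = \sqrt{1077444 + \left(26 \left(-1\right)\right)^{2}} - 1854702 = \sqrt{1077444 + \left(-26\right)^{2}} - 1854702 = \sqrt{1077444 + 676} - 1854702 = \sqrt{1078120} - 1854702 = 2 \sqrt{269530} - 1854702 = -1854702 + 2 \sqrt{269530}$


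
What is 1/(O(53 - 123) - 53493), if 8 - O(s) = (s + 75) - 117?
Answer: -1/53373 ≈ -1.8736e-5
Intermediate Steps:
O(s) = 50 - s (O(s) = 8 - ((s + 75) - 117) = 8 - ((75 + s) - 117) = 8 - (-42 + s) = 8 + (42 - s) = 50 - s)
1/(O(53 - 123) - 53493) = 1/((50 - (53 - 123)) - 53493) = 1/((50 - 1*(-70)) - 53493) = 1/((50 + 70) - 53493) = 1/(120 - 53493) = 1/(-53373) = -1/53373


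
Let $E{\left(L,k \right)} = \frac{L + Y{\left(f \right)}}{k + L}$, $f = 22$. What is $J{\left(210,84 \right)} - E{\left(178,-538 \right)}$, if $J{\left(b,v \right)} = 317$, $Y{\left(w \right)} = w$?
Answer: $\frac{2858}{9} \approx 317.56$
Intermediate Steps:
$E{\left(L,k \right)} = \frac{22 + L}{L + k}$ ($E{\left(L,k \right)} = \frac{L + 22}{k + L} = \frac{22 + L}{L + k}$)
$J{\left(210,84 \right)} - E{\left(178,-538 \right)} = 317 - \frac{22 + 178}{178 - 538} = 317 - \frac{1}{-360} \cdot 200 = 317 - \left(- \frac{1}{360}\right) 200 = 317 - - \frac{5}{9} = 317 + \frac{5}{9} = \frac{2858}{9}$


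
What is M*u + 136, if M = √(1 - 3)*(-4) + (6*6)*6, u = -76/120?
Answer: -⅘ + 38*I*√2/15 ≈ -0.8 + 3.5827*I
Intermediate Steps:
u = -19/30 (u = -76*1/120 = -19/30 ≈ -0.63333)
M = 216 - 4*I*√2 (M = √(-2)*(-4) + 36*6 = (I*√2)*(-4) + 216 = -4*I*√2 + 216 = 216 - 4*I*√2 ≈ 216.0 - 5.6569*I)
M*u + 136 = (216 - 4*I*√2)*(-19/30) + 136 = (-684/5 + 38*I*√2/15) + 136 = -⅘ + 38*I*√2/15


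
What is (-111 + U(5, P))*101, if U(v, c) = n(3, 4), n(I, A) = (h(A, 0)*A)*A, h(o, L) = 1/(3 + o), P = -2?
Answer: -76861/7 ≈ -10980.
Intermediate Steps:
n(I, A) = A²/(3 + A) (n(I, A) = (A/(3 + A))*A = A²/(3 + A))
U(v, c) = 16/7 (U(v, c) = 4²/(3 + 4) = 16/7)
(-111 + U(5, P))*101 = (-111 + 16/7)*101 = -761/7*101 = -76861/7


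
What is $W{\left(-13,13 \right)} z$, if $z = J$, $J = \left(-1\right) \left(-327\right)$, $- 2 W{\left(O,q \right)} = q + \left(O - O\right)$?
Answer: $- \frac{4251}{2} \approx -2125.5$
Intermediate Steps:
$W{\left(O,q \right)} = - \frac{q}{2}$ ($W{\left(O,q \right)} = - \frac{q + \left(O - O\right)}{2} = - \frac{q + 0}{2} = - \frac{q}{2}$)
$J = 327$
$z = 327$
$W{\left(-13,13 \right)} z = \left(- \frac{1}{2}\right) 13 \cdot 327 = \left(- \frac{13}{2}\right) 327 = - \frac{4251}{2}$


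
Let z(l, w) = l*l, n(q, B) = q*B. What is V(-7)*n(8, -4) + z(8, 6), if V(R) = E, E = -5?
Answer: 224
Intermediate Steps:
V(R) = -5
n(q, B) = B*q
z(l, w) = l²
V(-7)*n(8, -4) + z(8, 6) = -(-20)*8 + 8² = -5*(-32) + 64 = 160 + 64 = 224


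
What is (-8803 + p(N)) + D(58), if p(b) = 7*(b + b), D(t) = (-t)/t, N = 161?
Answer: -6550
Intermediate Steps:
D(t) = -1
p(b) = 14*b (p(b) = 7*(2*b) = 14*b)
(-8803 + p(N)) + D(58) = (-8803 + 14*161) - 1 = (-8803 + 2254) - 1 = -6549 - 1 = -6550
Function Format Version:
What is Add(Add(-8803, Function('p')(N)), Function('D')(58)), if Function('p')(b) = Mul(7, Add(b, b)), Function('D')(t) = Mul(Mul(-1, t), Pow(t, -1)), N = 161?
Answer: -6550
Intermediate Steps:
Function('D')(t) = -1
Function('p')(b) = Mul(14, b) (Function('p')(b) = Mul(7, Mul(2, b)) = Mul(14, b))
Add(Add(-8803, Function('p')(N)), Function('D')(58)) = Add(Add(-8803, Mul(14, 161)), -1) = Add(Add(-8803, 2254), -1) = Add(-6549, -1) = -6550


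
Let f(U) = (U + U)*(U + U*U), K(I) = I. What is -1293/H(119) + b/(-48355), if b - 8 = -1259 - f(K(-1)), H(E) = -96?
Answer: 20881037/1547360 ≈ 13.495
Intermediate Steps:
f(U) = 2*U*(U + U²) (f(U) = (2*U)*(U + U²) = 2*U*(U + U²))
b = -1251 (b = 8 + (-1259 - 2*(-1)²*(1 - 1)) = 8 + (-1259 - 2*0) = 8 + (-1259 - 1*0) = 8 + (-1259 + 0) = 8 - 1259 = -1251)
-1293/H(119) + b/(-48355) = -1293/(-96) - 1251/(-48355) = -1293*(-1/96) - 1251*(-1/48355) = 431/32 + 1251/48355 = 20881037/1547360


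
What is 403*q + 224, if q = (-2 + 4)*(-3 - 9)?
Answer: -9448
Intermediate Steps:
q = -24 (q = 2*(-12) = -24)
403*q + 224 = 403*(-24) + 224 = -9672 + 224 = -9448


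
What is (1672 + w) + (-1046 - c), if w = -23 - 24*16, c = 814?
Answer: -595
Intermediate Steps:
w = -407 (w = -23 - 384 = -407)
(1672 + w) + (-1046 - c) = (1672 - 407) + (-1046 - 1*814) = 1265 + (-1046 - 814) = 1265 - 1860 = -595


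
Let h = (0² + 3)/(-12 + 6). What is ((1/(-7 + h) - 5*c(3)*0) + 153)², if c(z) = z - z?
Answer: 5257849/225 ≈ 23368.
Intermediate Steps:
c(z) = 0
h = -½ (h = (0 + 3)/(-6) = 3*(-⅙) = -½ ≈ -0.50000)
((1/(-7 + h) - 5*c(3)*0) + 153)² = ((1/(-7 - ½) - 5*0*0) + 153)² = ((1/(-15/2) - 0*0) + 153)² = ((-2/15 - 1*0) + 153)² = ((-2/15 + 0) + 153)² = (-2/15 + 153)² = (2293/15)² = 5257849/225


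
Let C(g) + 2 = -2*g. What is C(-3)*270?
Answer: 1080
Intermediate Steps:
C(g) = -2 - 2*g
C(-3)*270 = (-2 - 2*(-3))*270 = (-2 + 6)*270 = 4*270 = 1080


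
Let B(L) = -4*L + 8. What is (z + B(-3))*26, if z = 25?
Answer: 1170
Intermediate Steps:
B(L) = 8 - 4*L
(z + B(-3))*26 = (25 + (8 - 4*(-3)))*26 = (25 + (8 + 12))*26 = (25 + 20)*26 = 45*26 = 1170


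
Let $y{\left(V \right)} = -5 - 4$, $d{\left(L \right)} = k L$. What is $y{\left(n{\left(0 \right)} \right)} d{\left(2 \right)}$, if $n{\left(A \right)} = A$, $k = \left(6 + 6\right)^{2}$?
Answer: $-2592$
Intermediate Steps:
$k = 144$ ($k = 12^{2} = 144$)
$d{\left(L \right)} = 144 L$
$y{\left(V \right)} = -9$
$y{\left(n{\left(0 \right)} \right)} d{\left(2 \right)} = - 9 \cdot 144 \cdot 2 = \left(-9\right) 288 = -2592$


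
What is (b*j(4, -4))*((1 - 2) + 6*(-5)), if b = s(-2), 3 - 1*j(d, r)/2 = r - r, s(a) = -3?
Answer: 558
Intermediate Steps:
j(d, r) = 6 (j(d, r) = 6 - 2*(r - r) = 6 - 2*0 = 6 + 0 = 6)
b = -3
(b*j(4, -4))*((1 - 2) + 6*(-5)) = (-3*6)*((1 - 2) + 6*(-5)) = -18*(-1 - 30) = -18*(-31) = 558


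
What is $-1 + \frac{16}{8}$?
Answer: $1$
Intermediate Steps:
$-1 + \frac{16}{8} = -1 + 16 \cdot \frac{1}{8} = -1 + 2 = 1$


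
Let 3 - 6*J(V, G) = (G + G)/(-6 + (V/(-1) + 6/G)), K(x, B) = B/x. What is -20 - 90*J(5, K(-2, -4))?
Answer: -145/2 ≈ -72.500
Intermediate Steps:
J(V, G) = 1/2 - G/(3*(-6 - V + 6/G)) (J(V, G) = 1/2 - (G + G)/(6*(-6 + (V/(-1) + 6/G))) = 1/2 - 2*G/(6*(-6 + (V*(-1) + 6/G))) = 1/2 - 2*G/(6*(-6 + (-V + 6/G))) = 1/2 - 2*G/(6*(-6 - V + 6/G)) = 1/2 - G/(3*(-6 - V + 6/G)))
-20 - 90*J(5, K(-2, -4)) = -20 - 90*(-3 + 3*(-4/(-2)) + (-4/(-2))**2/3 + (1/2)*(-4/(-2))*5)/(-6 + 6*(-4/(-2)) - 4/(-2)*5) = -20 - 90*(-3 + 3*(-4*(-1/2)) + (-4*(-1/2))**2/3 + (1/2)*(-4*(-1/2))*5)/(-6 + 6*(-4*(-1/2)) - 4*(-1/2)*5) = -20 - 90*(-3 + 3*2 + (1/3)*2**2 + (1/2)*2*5)/(-6 + 6*2 + 2*5) = -20 - 90*(-3 + 6 + (1/3)*4 + 5)/(-6 + 12 + 10) = -20 - 90*(-3 + 6 + 4/3 + 5)/16 = -20 - 45*28/(8*3) = -20 - 90*7/12 = -20 - 105/2 = -145/2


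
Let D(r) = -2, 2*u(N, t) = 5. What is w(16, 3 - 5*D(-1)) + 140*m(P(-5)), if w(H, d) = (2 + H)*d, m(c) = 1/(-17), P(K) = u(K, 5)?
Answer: 3838/17 ≈ 225.76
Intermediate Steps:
u(N, t) = 5/2 (u(N, t) = (½)*5 = 5/2)
P(K) = 5/2
m(c) = -1/17
w(H, d) = d*(2 + H)
w(16, 3 - 5*D(-1)) + 140*m(P(-5)) = (3 - 5*(-2))*(2 + 16) + 140*(-1/17) = (3 + 10)*18 - 140/17 = 13*18 - 140/17 = 234 - 140/17 = 3838/17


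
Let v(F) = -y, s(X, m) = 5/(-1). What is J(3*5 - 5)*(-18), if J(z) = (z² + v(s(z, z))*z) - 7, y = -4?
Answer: -2394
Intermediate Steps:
s(X, m) = -5 (s(X, m) = 5*(-1) = -5)
v(F) = 4 (v(F) = -1*(-4) = 4)
J(z) = -7 + z² + 4*z (J(z) = (z² + 4*z) - 7 = -7 + z² + 4*z)
J(3*5 - 5)*(-18) = (-7 + (3*5 - 5)² + 4*(3*5 - 5))*(-18) = (-7 + (15 - 5)² + 4*(15 - 5))*(-18) = (-7 + 10² + 4*10)*(-18) = (-7 + 100 + 40)*(-18) = 133*(-18) = -2394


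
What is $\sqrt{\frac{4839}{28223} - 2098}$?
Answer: $\frac{i \sqrt{9887571505}}{2171} \approx 45.802 i$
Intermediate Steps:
$\sqrt{\frac{4839}{28223} - 2098} = \sqrt{- \frac{59207015}{28223}} = \frac{i \sqrt{9887571505}}{2171}$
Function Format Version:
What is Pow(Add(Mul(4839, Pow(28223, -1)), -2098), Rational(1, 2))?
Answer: Mul(Rational(1, 2171), I, Pow(9887571505, Rational(1, 2))) ≈ Mul(45.802, I)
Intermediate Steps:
Pow(Add(Mul(4839, Pow(28223, -1)), -2098), Rational(1, 2)) = Pow(Add(Mul(4839, Rational(1, 28223)), -2098), Rational(1, 2)) = Pow(Add(Rational(4839, 28223), -2098), Rational(1, 2)) = Pow(Rational(-59207015, 28223), Rational(1, 2)) = Mul(Rational(1, 2171), I, Pow(9887571505, Rational(1, 2)))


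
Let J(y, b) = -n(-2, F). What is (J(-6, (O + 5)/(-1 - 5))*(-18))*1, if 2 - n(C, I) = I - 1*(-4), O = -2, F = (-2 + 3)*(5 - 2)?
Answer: -90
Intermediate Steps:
F = 3 (F = 1*3 = 3)
n(C, I) = -2 - I (n(C, I) = 2 - (I - 1*(-4)) = 2 - (I + 4) = 2 - (4 + I) = 2 + (-4 - I) = -2 - I)
J(y, b) = 5 (J(y, b) = -(-2 - 1*3) = -(-2 - 3) = -1*(-5) = 5)
(J(-6, (O + 5)/(-1 - 5))*(-18))*1 = (5*(-18))*1 = -90*1 = -90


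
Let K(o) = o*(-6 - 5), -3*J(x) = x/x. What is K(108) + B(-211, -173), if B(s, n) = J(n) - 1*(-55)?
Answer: -3400/3 ≈ -1133.3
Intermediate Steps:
J(x) = -⅓ (J(x) = -x/(3*x) = -⅓*1 = -⅓)
K(o) = -11*o (K(o) = o*(-11) = -11*o)
B(s, n) = 164/3 (B(s, n) = -⅓ - 1*(-55) = -⅓ + 55 = 164/3)
K(108) + B(-211, -173) = -11*108 + 164/3 = -1188 + 164/3 = -3400/3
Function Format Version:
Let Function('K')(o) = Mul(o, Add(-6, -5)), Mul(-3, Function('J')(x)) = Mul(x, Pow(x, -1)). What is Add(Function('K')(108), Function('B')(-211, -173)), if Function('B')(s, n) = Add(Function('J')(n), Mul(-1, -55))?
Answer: Rational(-3400, 3) ≈ -1133.3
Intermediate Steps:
Function('J')(x) = Rational(-1, 3) (Function('J')(x) = Mul(Rational(-1, 3), Mul(x, Pow(x, -1))) = Mul(Rational(-1, 3), 1) = Rational(-1, 3))
Function('K')(o) = Mul(-11, o) (Function('K')(o) = Mul(o, -11) = Mul(-11, o))
Function('B')(s, n) = Rational(164, 3) (Function('B')(s, n) = Add(Rational(-1, 3), Mul(-1, -55)) = Add(Rational(-1, 3), 55) = Rational(164, 3))
Add(Function('K')(108), Function('B')(-211, -173)) = Add(Mul(-11, 108), Rational(164, 3)) = Add(-1188, Rational(164, 3)) = Rational(-3400, 3)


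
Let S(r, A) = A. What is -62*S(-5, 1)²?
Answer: -62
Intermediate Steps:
-62*S(-5, 1)² = -62*1² = -62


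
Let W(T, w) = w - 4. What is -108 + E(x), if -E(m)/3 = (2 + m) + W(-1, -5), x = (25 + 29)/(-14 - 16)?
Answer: -408/5 ≈ -81.600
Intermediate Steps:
W(T, w) = -4 + w
x = -9/5 (x = 54/(-30) = 54*(-1/30) = -9/5 ≈ -1.8000)
E(m) = 21 - 3*m (E(m) = -3*((2 + m) + (-4 - 5)) = -3*((2 + m) - 9) = -3*(-7 + m) = 21 - 3*m)
-108 + E(x) = -108 + (21 - 3*(-9/5)) = -108 + (21 + 27/5) = -108 + 132/5 = -408/5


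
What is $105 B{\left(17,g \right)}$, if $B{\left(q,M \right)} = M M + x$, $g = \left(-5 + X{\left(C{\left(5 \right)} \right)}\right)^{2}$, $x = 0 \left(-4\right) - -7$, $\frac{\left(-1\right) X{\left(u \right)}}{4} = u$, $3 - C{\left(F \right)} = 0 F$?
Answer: $8770440$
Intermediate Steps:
$C{\left(F \right)} = 3$ ($C{\left(F \right)} = 3 - 0 F = 3 - 0 = 3 + 0 = 3$)
$X{\left(u \right)} = - 4 u$
$x = 7$ ($x = 0 + 7 = 7$)
$g = 289$ ($g = \left(-5 - 12\right)^{2} = \left(-17\right)^{2} = 289$)
$B{\left(q,M \right)} = 7 + M^{2}$ ($B{\left(q,M \right)} = M M + 7 = M^{2} + 7 = 7 + M^{2}$)
$105 B{\left(17,g \right)} = 105 \left(7 + 289^{2}\right) = 105 \left(7 + 83521\right) = 105 \cdot 83528 = 8770440$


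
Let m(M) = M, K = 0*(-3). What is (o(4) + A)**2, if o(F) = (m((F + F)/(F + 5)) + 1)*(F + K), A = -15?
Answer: 4489/81 ≈ 55.420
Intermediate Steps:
K = 0
o(F) = F*(1 + 2*F/(5 + F)) (o(F) = ((F + F)/(F + 5) + 1)*(F + 0) = ((2*F)/(5 + F) + 1)*F = (2*F/(5 + F) + 1)*F = (1 + 2*F/(5 + F))*F = F*(1 + 2*F/(5 + F)))
(o(4) + A)**2 = (4*(5 + 3*4)/(5 + 4) - 15)**2 = (4*(5 + 12)/9 - 15)**2 = (4*(1/9)*17 - 15)**2 = (68/9 - 15)**2 = (-67/9)**2 = 4489/81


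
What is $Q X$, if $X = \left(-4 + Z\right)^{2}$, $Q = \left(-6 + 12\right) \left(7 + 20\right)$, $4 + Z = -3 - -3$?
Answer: $10368$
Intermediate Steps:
$Z = -4$ ($Z = -4 - 0 = -4 + \left(-3 + 3\right) = -4 + 0 = -4$)
$Q = 162$ ($Q = 6 \cdot 27 = 162$)
$X = 64$ ($X = \left(-4 - 4\right)^{2} = \left(-8\right)^{2} = 64$)
$Q X = 162 \cdot 64 = 10368$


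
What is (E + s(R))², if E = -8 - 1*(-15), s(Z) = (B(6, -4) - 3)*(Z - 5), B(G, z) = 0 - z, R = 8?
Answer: 100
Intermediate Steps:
B(G, z) = -z
s(Z) = -5 + Z (s(Z) = (-1*(-4) - 3)*(Z - 5) = (4 - 3)*(-5 + Z) = 1*(-5 + Z) = -5 + Z)
E = 7 (E = -8 + 15 = 7)
(E + s(R))² = (7 + (-5 + 8))² = (7 + 3)² = 10² = 100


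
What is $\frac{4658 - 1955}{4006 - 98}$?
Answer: $\frac{2703}{3908} \approx 0.69166$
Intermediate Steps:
$\frac{4658 - 1955}{4006 - 98} = \frac{2703}{3908}$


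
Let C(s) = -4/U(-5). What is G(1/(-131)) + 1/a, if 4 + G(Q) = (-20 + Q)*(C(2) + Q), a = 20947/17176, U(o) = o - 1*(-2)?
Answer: -32033372923/1078414401 ≈ -29.704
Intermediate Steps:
U(o) = 2 + o (U(o) = o + 2 = 2 + o)
C(s) = 4/3 (C(s) = -4/(2 - 5) = -4/(-3) = -4*(-⅓) = 4/3)
a = 20947/17176 (a = 20947*(1/17176) = 20947/17176 ≈ 1.2196)
G(Q) = -4 + (-20 + Q)*(4/3 + Q)
G(1/(-131)) + 1/a = (-92/3 + (1/(-131))² - 56/3/(-131)) + 1/(20947/17176) = (-92/3 + (-1/131)² - 56/3*(-1/131)) + 17176/20947 = (-92/3 + 1/17161 + 56/393) + 17176/20947 = -1571473/51483 + 17176/20947 = -32033372923/1078414401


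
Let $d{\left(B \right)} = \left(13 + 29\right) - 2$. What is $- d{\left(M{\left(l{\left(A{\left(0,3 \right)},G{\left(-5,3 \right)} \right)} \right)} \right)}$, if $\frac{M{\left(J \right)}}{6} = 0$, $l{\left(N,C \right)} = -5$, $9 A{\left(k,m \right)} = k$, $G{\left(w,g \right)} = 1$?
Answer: $-40$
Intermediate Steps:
$A{\left(k,m \right)} = \frac{k}{9}$
$M{\left(J \right)} = 0$ ($M{\left(J \right)} = 6 \cdot 0 = 0$)
$d{\left(B \right)} = 40$ ($d{\left(B \right)} = 42 - 2 = 40$)
$- d{\left(M{\left(l{\left(A{\left(0,3 \right)},G{\left(-5,3 \right)} \right)} \right)} \right)} = \left(-1\right) 40 = -40$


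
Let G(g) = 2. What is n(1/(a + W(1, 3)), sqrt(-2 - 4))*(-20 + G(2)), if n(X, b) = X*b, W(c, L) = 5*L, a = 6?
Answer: -6*I*sqrt(6)/7 ≈ -2.0996*I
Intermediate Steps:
n(1/(a + W(1, 3)), sqrt(-2 - 4))*(-20 + G(2)) = (sqrt(-2 - 4)/(6 + 5*3))*(-20 + 2) = (sqrt(-6)/(6 + 15))*(-18) = ((I*sqrt(6))/21)*(-18) = (I*sqrt(6)/21)*(-18) = -6*I*sqrt(6)/7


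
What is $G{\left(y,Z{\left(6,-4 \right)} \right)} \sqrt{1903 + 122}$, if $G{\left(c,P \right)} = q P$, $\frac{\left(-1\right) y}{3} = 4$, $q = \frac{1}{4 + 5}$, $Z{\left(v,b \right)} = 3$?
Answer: $15$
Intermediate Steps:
$q = \frac{1}{9} \approx 0.11111$
$y = -12$ ($y = \left(-3\right) 4 = -12$)
$G{\left(c,P \right)} = \frac{P}{9}$
$G{\left(y,Z{\left(6,-4 \right)} \right)} \sqrt{1903 + 122} = \frac{1}{9} \cdot 3 \sqrt{1903 + 122} = \frac{\sqrt{2025}}{3} = \frac{1}{3} \cdot 45 = 15$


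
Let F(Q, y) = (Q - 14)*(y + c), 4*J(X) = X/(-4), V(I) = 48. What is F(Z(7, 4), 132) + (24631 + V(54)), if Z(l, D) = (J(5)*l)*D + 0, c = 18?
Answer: 42533/2 ≈ 21267.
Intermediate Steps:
J(X) = -X/16 (J(X) = (X/(-4))/4 = (X*(-1/4))/4 = (-X/4)/4 = -X/16)
Z(l, D) = -5*D*l/16 (Z(l, D) = ((-1/16*5)*l)*D + 0 = (-5*l/16)*D + 0 = -5*D*l/16 + 0 = -5*D*l/16)
F(Q, y) = (-14 + Q)*(18 + y) (F(Q, y) = (Q - 14)*(y + 18) = (-14 + Q)*(18 + y))
F(Z(7, 4), 132) + (24631 + V(54)) = (-252 - 14*132 + 18*(-5/16*4*7) - 5/16*4*7*132) + (24631 + 48) = (-252 - 1848 + 18*(-35/4) - 35/4*132) + 24679 = (-252 - 1848 - 315/2 - 1155) + 24679 = -6825/2 + 24679 = 42533/2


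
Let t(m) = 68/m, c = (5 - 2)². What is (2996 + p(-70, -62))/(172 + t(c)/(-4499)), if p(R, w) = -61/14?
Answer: 1695884553/97501376 ≈ 17.393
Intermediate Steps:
c = 9 (c = 3² = 9)
p(R, w) = -61/14 (p(R, w) = -61*1/14 = -61/14)
(2996 + p(-70, -62))/(172 + t(c)/(-4499)) = (2996 - 61/14)/(172 + (68/9)/(-4499)) = 41883/(14*(172 + (68*(⅑))*(-1/4499))) = 41883/(14*(172 + (68/9)*(-1/4499))) = 41883/(14*(172 - 68/40491)) = 41883/(14*(6964384/40491)) = (41883/14)*(40491/6964384) = 1695884553/97501376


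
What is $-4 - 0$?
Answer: $-4$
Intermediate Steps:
$-4 - 0 = -4 + 0 = -4$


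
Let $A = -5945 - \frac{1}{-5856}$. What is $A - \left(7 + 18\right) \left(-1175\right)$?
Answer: $\frac{137206081}{5856} \approx 23430.0$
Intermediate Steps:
$A = - \frac{34813919}{5856}$ ($A = -5945 - - \frac{1}{5856} = -5945 + \frac{1}{5856} = - \frac{34813919}{5856} \approx -5945.0$)
$A - \left(7 + 18\right) \left(-1175\right) = - \frac{34813919}{5856} - \left(7 + 18\right) \left(-1175\right) = - \frac{34813919}{5856} - 25 \left(-1175\right) = - \frac{34813919}{5856} - -29375 = - \frac{34813919}{5856} + 29375 = \frac{137206081}{5856}$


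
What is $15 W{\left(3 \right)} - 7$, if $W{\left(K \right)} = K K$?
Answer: $128$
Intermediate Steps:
$W{\left(K \right)} = K^{2}$
$15 W{\left(3 \right)} - 7 = 15 \cdot 3^{2} - 7 = 15 \cdot 9 - 7 = 135 - 7 = 128$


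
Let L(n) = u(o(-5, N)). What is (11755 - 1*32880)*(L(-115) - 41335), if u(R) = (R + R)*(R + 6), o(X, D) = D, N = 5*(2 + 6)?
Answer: 795461875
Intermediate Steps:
N = 40 (N = 5*8 = 40)
u(R) = 2*R*(6 + R) (u(R) = (2*R)*(6 + R) = 2*R*(6 + R))
L(n) = 3680 (L(n) = 2*40*(6 + 40) = 2*40*46 = 3680)
(11755 - 1*32880)*(L(-115) - 41335) = (11755 - 1*32880)*(3680 - 41335) = (11755 - 32880)*(-37655) = -21125*(-37655) = 795461875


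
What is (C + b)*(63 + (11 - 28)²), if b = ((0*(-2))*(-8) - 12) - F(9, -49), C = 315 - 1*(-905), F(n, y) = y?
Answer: 442464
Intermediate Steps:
C = 1220 (C = 315 + 905 = 1220)
b = 37 (b = ((0*(-2))*(-8) - 12) - 1*(-49) = (0*(-8) - 12) + 49 = (0 - 12) + 49 = -12 + 49 = 37)
(C + b)*(63 + (11 - 28)²) = (1220 + 37)*(63 + (11 - 28)²) = 1257*(63 + (-17)²) = 1257*(63 + 289) = 1257*352 = 442464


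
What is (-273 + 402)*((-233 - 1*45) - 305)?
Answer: -75207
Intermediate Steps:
(-273 + 402)*((-233 - 1*45) - 305) = 129*((-233 - 45) - 305) = 129*(-278 - 305) = 129*(-583) = -75207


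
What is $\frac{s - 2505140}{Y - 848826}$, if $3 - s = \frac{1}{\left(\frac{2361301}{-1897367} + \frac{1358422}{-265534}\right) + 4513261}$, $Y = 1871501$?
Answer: $- \frac{2848149642878518806751014}{1162703451360357378044375} \approx -2.4496$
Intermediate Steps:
$s = \frac{3410770867050959486}{1136923706319561325}$ ($s = 3 - \frac{1}{\left(\frac{2361301}{-1897367} + \frac{1358422}{-265534}\right) + 4513261} = 3 - \frac{1}{\left(2361301 \left(- \frac{1}{1897367}\right) + 1358422 \left(- \frac{1}{265534}\right)\right) + 4513261} = 3 - \frac{1}{\left(- \frac{2361301}{1897367} - \frac{679211}{132767}\right) + 4513261} = 3 - \frac{1}{- \frac{1602215387304}{251907724489} + 4513261} = 3 - \frac{1}{\frac{1136923706319561325}{251907724489}} = 3 - \frac{251907724489}{1136923706319561325} = \frac{3410770867050959486}{1136923706319561325} \approx 3.0$)
$\frac{s - 2505140}{Y - 848826} = \frac{\frac{3410770867050959486}{1136923706319561325} - 2505140}{1871501 - 848826} = - \frac{2848149642878518806751014}{1136923706319561325 \cdot 1022675} = \left(- \frac{2848149642878518806751014}{1136923706319561325}\right) \frac{1}{1022675} = - \frac{2848149642878518806751014}{1162703451360357378044375}$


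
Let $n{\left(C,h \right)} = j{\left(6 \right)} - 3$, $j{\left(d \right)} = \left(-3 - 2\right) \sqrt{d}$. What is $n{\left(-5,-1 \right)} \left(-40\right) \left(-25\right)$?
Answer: $-3000 - 5000 \sqrt{6} \approx -15247.0$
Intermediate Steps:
$j{\left(d \right)} = - 5 \sqrt{d}$
$n{\left(C,h \right)} = -3 - 5 \sqrt{6}$ ($n{\left(C,h \right)} = - 5 \sqrt{6} - 3 = -3 - 5 \sqrt{6}$)
$n{\left(-5,-1 \right)} \left(-40\right) \left(-25\right) = \left(-3 - 5 \sqrt{6}\right) \left(-40\right) \left(-25\right) = \left(120 + 200 \sqrt{6}\right) \left(-25\right) = -3000 - 5000 \sqrt{6}$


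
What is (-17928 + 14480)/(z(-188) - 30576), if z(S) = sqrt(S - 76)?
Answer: 4392752/38953835 + 862*I*sqrt(66)/116861505 ≈ 0.11277 + 5.9925e-5*I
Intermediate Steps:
z(S) = sqrt(-76 + S)
(-17928 + 14480)/(z(-188) - 30576) = (-17928 + 14480)/(sqrt(-76 - 188) - 30576) = -3448/(sqrt(-264) - 30576) = -3448/(2*I*sqrt(66) - 30576) = -3448/(-30576 + 2*I*sqrt(66))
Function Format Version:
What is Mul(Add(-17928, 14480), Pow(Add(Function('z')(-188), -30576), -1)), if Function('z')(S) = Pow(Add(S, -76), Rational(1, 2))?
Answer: Add(Rational(4392752, 38953835), Mul(Rational(862, 116861505), I, Pow(66, Rational(1, 2)))) ≈ Add(0.11277, Mul(5.9925e-5, I))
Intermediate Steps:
Function('z')(S) = Pow(Add(-76, S), Rational(1, 2))
Mul(Add(-17928, 14480), Pow(Add(Function('z')(-188), -30576), -1)) = Mul(Add(-17928, 14480), Pow(Add(Pow(Add(-76, -188), Rational(1, 2)), -30576), -1)) = Mul(-3448, Pow(Add(Pow(-264, Rational(1, 2)), -30576), -1)) = Mul(-3448, Pow(Add(Mul(2, I, Pow(66, Rational(1, 2))), -30576), -1)) = Mul(-3448, Pow(Add(-30576, Mul(2, I, Pow(66, Rational(1, 2)))), -1))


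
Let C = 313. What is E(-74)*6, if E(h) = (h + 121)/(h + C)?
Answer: 282/239 ≈ 1.1799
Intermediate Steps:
E(h) = (121 + h)/(313 + h) (E(h) = (h + 121)/(h + 313) = (121 + h)/(313 + h))
E(-74)*6 = ((121 - 74)/(313 - 74))*6 = (47/239)*6 = 282/239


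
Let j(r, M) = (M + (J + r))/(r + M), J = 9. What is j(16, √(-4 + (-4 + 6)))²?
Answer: (25 + I*√2)²/(16 + I*√2)² ≈ 2.4254 - 0.15374*I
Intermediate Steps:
j(r, M) = (9 + M + r)/(M + r) (j(r, M) = (M + (9 + r))/(r + M) = (9 + M + r)/(M + r))
j(16, √(-4 + (-4 + 6)))² = ((9 + √(-4 + (-4 + 6)) + 16)/(√(-4 + (-4 + 6)) + 16))² = ((9 + √(-4 + 2) + 16)/(√(-4 + 2) + 16))² = ((9 + √(-2) + 16)/(√(-2) + 16))² = ((9 + I*√2 + 16)/(I*√2 + 16))² = ((25 + I*√2)/(16 + I*√2))² = (25 + I*√2)²/(16 + I*√2)²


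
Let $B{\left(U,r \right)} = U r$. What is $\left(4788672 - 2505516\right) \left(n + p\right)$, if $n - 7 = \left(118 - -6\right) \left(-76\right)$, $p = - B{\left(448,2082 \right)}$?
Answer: $-2151082274868$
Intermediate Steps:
$p = -932736$ ($p = - 448 \cdot 2082 = \left(-1\right) 932736 = -932736$)
$n = -9417$ ($n = 7 + \left(118 - -6\right) \left(-76\right) = 7 + \left(118 + 6\right) \left(-76\right) = 7 + 124 \left(-76\right) = 7 - 9424 = -9417$)
$\left(4788672 - 2505516\right) \left(n + p\right) = \left(4788672 - 2505516\right) \left(-9417 - 932736\right) = 2283156 \left(-942153\right) = -2151082274868$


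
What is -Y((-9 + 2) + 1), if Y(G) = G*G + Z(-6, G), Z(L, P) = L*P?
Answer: -72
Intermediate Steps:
Y(G) = G**2 - 6*G (Y(G) = G*G - 6*G = G**2 - 6*G)
-Y((-9 + 2) + 1) = -((-9 + 2) + 1)*(-6 + ((-9 + 2) + 1)) = -(-7 + 1)*(-6 + (-7 + 1)) = -(-6)*(-6 - 6) = -(-6)*(-12) = -1*72 = -72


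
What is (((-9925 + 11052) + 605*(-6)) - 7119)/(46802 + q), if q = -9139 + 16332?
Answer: -9622/53995 ≈ -0.17820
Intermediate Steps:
q = 7193
(((-9925 + 11052) + 605*(-6)) - 7119)/(46802 + q) = (((-9925 + 11052) + 605*(-6)) - 7119)/(46802 + 7193) = ((1127 - 3630) - 7119)/53995 = (-2503 - 7119)*(1/53995) = -9622*1/53995 = -9622/53995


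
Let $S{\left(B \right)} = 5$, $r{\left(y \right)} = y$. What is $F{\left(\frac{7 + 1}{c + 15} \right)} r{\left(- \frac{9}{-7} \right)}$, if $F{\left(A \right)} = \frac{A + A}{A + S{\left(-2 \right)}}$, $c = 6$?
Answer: $\frac{144}{791} \approx 0.18205$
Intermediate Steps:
$F{\left(A \right)} = \frac{2 A}{5 + A}$ ($F{\left(A \right)} = \frac{A + A}{A + 5} = \frac{2 A}{5 + A}$)
$F{\left(\frac{7 + 1}{c + 15} \right)} r{\left(- \frac{9}{-7} \right)} = \frac{2 \frac{7 + 1}{6 + 15}}{5 + \frac{7 + 1}{6 + 15}} \left(- \frac{9}{-7}\right) = \frac{2 \cdot \frac{8}{21}}{5 + \frac{8}{21}} \left(\left(-9\right) \left(- \frac{1}{7}\right)\right) = \frac{2 \cdot 8 \cdot \frac{1}{21}}{5 + 8 \cdot \frac{1}{21}} \cdot \frac{9}{7} = 2 \cdot \frac{8}{21} \frac{1}{5 + \frac{8}{21}} \cdot \frac{9}{7} = 2 \cdot \frac{8}{21} \frac{1}{\frac{113}{21}} \cdot \frac{9}{7} = 2 \cdot \frac{8}{21} \cdot \frac{21}{113} \cdot \frac{9}{7} = \frac{16}{113} \cdot \frac{9}{7} = \frac{144}{791}$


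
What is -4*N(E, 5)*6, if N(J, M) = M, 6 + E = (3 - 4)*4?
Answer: -120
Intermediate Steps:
E = -10 (E = -6 + (3 - 4)*4 = -6 - 1*4 = -6 - 4 = -10)
-4*N(E, 5)*6 = -4*5*6 = -20*6 = -120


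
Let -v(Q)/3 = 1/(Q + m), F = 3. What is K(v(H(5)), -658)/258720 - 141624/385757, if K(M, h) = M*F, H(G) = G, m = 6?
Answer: -134351348631/365944520480 ≈ -0.36714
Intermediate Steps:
v(Q) = -3/(6 + Q) (v(Q) = -3/(Q + 6) = -3/(6 + Q))
K(M, h) = 3*M (K(M, h) = M*3 = 3*M)
K(v(H(5)), -658)/258720 - 141624/385757 = (3*(-3/(6 + 5)))/258720 - 141624/385757 = (3*(-3/11))*(1/258720) - 141624*1/385757 = (3*(-3*1/11))*(1/258720) - 141624/385757 = (3*(-3/11))*(1/258720) - 141624/385757 = -9/11*1/258720 - 141624/385757 = -3/948640 - 141624/385757 = -134351348631/365944520480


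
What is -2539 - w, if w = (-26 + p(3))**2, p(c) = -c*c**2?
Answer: -5348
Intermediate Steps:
p(c) = -c**3
w = 2809 (w = (-26 - 1*3**3)**2 = (-26 - 1*27)**2 = (-26 - 27)**2 = (-53)**2 = 2809)
-2539 - w = -2539 - 1*2809 = -2539 - 2809 = -5348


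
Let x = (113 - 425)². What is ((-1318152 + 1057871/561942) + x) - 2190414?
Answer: -1916907855253/561942 ≈ -3.4112e+6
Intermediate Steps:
x = 97344 (x = (-312)² = 97344)
((-1318152 + 1057871/561942) + x) - 2190414 = ((-1318152 + 1057871/561942) + 97344) - 2190414 = (-740723913313/561942 + 97344) - 2190414 = -686022231265/561942 - 2190414 = -1916907855253/561942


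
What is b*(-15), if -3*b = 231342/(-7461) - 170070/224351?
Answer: -88617835520/557960937 ≈ -158.82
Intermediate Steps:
b = 17723567104/1673882811 (b = -(231342/(-7461) - 170070/224351)/3 = -(231342*(-1/7461) - 170070*1/224351)/3 = -(-77114/2487 - 170070/224351)/3 = -⅓*(-17723567104/557960937) = 17723567104/1673882811 ≈ 10.588)
b*(-15) = (17723567104/1673882811)*(-15) = -88617835520/557960937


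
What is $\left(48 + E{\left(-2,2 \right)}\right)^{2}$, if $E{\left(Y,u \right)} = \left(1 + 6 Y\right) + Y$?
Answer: $1225$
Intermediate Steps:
$E{\left(Y,u \right)} = 1 + 7 Y$
$\left(48 + E{\left(-2,2 \right)}\right)^{2} = \left(48 + \left(1 + 7 \left(-2\right)\right)\right)^{2} = \left(48 + \left(1 - 14\right)\right)^{2} = \left(48 - 13\right)^{2} = 35^{2} = 1225$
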